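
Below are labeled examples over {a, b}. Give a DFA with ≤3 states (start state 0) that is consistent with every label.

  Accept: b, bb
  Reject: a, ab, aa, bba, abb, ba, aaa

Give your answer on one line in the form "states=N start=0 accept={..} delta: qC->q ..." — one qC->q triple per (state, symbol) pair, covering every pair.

states=2 start=0 accept={0} delta: 0a->1 0b->0 1a->1 1b->1

State merging on the prefix tree: take the shortest (then alphabetical) example prefix whose next move is undefined and point that move at state 0, else 1, else 2, ...; a target is out if some Accept/Reject pair would then sit in one state with the same input left (inseparable). If every existing state is out, open a new one.
a: 0a undefined. 0a->0: no, b/ab meet in 0 with "b" left. Open state 1: 0a->1.
b: 0b undefined. 0b->0: ok.
aa: 1a undefined. 1a->0: no, b/aa meet in 0. 1a->1: ok.
ab: 1b undefined. 1b->0: no, b/ab meet in 0. 1b->1: ok.
All examples now run through 2 states with every (state, symbol) defined. Accept strings end in {0}, Reject strings end in {1}; accept={0}.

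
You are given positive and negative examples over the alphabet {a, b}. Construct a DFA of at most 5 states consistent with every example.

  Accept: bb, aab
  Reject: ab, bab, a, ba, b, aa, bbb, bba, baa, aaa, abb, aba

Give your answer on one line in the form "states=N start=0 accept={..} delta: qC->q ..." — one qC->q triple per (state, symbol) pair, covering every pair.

Fold the examples into a partial DFA from state 0: repeatedly fix the first undefined (state, symbol) met by the shortest-then-alphabetical prefix, trying targets in increasing order and rejecting any under which an Accept and a Reject string meet in one state with the same remainder; add a state when all current targets are rejected. Accepting states are where Accept strings end.
a: 0a undefined. 0a->0: no, bb/abb meet in 0 with "bb" left. Open state 1: 0a->1.
b: 0b undefined. 0b->0: no, bb/b meet in 0. 0b->1: no, bb/ab meet in 1 with "b" left. Open state 2: 0b->2.
aa: 1a undefined. 1a->0: no, aab/b meet in 2. 1a->1: no, aab/ab meet in 1 with "b" left. 1a->2: ok.
ab: 1b undefined. 1b->0: ok.
ba: 2a undefined. 2a->0: ok.
bb: 2b undefined. 2b->0: no, bb/ab meet in 0. 2b->1: no, bb/a meet in 1. 2b->2: no, bb/bab meet in 2. Open state 3: 2b->3.
bba: 3a undefined. 3a->0: ok.
bbb: 3b undefined. 3b->0: ok.
All examples now run through 4 states with every (state, symbol) defined. Accept strings end in {3}, Reject strings end in {0,1,2}; accept={3}.

states=4 start=0 accept={3} delta: 0a->1 0b->2 1a->2 1b->0 2a->0 2b->3 3a->0 3b->0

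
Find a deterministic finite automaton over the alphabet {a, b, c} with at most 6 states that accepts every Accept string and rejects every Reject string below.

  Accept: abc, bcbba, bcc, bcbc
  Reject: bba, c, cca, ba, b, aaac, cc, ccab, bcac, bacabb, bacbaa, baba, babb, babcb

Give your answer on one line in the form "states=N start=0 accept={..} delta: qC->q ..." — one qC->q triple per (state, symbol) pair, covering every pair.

Fold the examples into a partial DFA from state 0: repeatedly fix the first undefined (state, symbol) met by the shortest-then-alphabetical prefix, trying targets in increasing order and rejecting any under which an Accept and a Reject string meet in one state with the same remainder; add a state when all current targets are rejected. Accepting states are where Accept strings end.
a: 0a undefined. 0a->0: ok.
b: 0b undefined. 0b->0: no, abc/c meet in 0 with "c" left. Open state 1: 0b->1.
c: 0c undefined. 0c->0: ok.
ba: 1a undefined. 1a->0: ok.
bb: 1b undefined. 1b->0: ok.
bc: 1c undefined. 1c->0: no, abc/bba meet in 0. 1c->1: no, abc/b meet in 1. Open state 2: 1c->2.
bca: 2a undefined. 2a->0: ok.
bcb: 2b undefined. 2b->0: no, bcbba/bba meet in 0. 2b->1: no, bcbba/bba meet in 0. 2b->2: no, abc/babcb meet in 2. Open state 3: 2b->3.
bcc: 2c undefined. 2c->0: no, bcc/bba meet in 0. 2c->1: no, bcc/b meet in 1. 2c->2: ok.
bcbb: 3b undefined. 3b->0: no, bcbba/bba meet in 0. 3b->1: no, bcbba/bba meet in 0. 3b->2: no, bcbba/bba meet in 0. 3b->3: ok.
bcbc: 3c undefined. 3c->0: no, bcbc/bba meet in 0. 3c->1: no, bcbc/b meet in 1. 3c->2: ok.
bcbba: 3a undefined. 3a->0: no, bcbba/bba meet in 0. 3a->1: no, bcbba/b meet in 1. 3a->2: ok.
All examples now run through 4 states with every (state, symbol) defined. Accept strings end in {2}, Reject strings end in {0,1,3}; accept={2}.

states=4 start=0 accept={2} delta: 0a->0 0b->1 0c->0 1a->0 1b->0 1c->2 2a->0 2b->3 2c->2 3a->2 3b->3 3c->2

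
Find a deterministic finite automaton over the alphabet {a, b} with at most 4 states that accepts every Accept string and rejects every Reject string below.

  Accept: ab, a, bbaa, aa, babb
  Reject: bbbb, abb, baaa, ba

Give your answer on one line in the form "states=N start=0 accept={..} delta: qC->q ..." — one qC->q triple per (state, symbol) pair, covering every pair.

Grow the machine one transition at a time. Run the examples from 0; the earliest place one falls off (shortest prefix, ties alphabetical) gets sent to the lowest-numbered state that keeps every Accept/Reject pair distinguishable — a pair clashes when both reach the same state with identical unread suffix — and to a fresh state only if none does.
a: 0a undefined. 0a->0: ok.
b: 0b undefined. 0b->0: no, ab/bbbb meet in 0. Open state 1: 0b->1.
ba: 1a undefined. 1a->0: no, a/baaa meet in 0. 1a->1: no, ab/baaa meet in 1. Open state 2: 1a->2.
bb: 1b undefined. 1b->0: no, a/bbbb meet in 0. 1b->1: no, ab/bbbb meet in 1. 1b->2: no, bbaa/baaa meet in 2 with "aa" left. Open state 3: 1b->3.
baa: 2a undefined. 2a->0: no, a/baaa meet in 0. 2a->1: ok.
bab: 2b undefined. 2b->0: ok.
bba: 3a undefined. 3a->0: ok.
bbb: 3b undefined. 3b->0: no, ab/bbbb meet in 1. 3b->1: ok.
All examples now run through 4 states with every (state, symbol) defined. Accept strings end in {0,1}, Reject strings end in {2,3}; accept={0,1}.

states=4 start=0 accept={0,1} delta: 0a->0 0b->1 1a->2 1b->3 2a->1 2b->0 3a->0 3b->1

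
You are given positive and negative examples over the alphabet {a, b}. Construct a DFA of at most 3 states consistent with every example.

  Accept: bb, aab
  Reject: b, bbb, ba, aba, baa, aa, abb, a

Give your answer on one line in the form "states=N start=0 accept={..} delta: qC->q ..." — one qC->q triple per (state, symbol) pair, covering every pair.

states=2 start=0 accept={0} delta: 0a->1 0b->1 1a->1 1b->0

Grow the machine one transition at a time. Run the examples from 0; the earliest place one falls off (shortest prefix, ties alphabetical) gets sent to the lowest-numbered state that keeps every Accept/Reject pair distinguishable — a pair clashes when both reach the same state with identical unread suffix — and to a fresh state only if none does.
a: 0a undefined. 0a->0: no, bb/abb meet in 0 with "bb" left. Open state 1: 0a->1.
b: 0b undefined. 0b->0: no, bb/b meet in 0. 0b->1: ok.
aa: 1a undefined. 1a->0: no, aab/b meet in 1. 1a->1: ok.
ab: 1b undefined. 1b->0: ok.
All examples now run through 2 states with every (state, symbol) defined. Accept strings end in {0}, Reject strings end in {1}; accept={0}.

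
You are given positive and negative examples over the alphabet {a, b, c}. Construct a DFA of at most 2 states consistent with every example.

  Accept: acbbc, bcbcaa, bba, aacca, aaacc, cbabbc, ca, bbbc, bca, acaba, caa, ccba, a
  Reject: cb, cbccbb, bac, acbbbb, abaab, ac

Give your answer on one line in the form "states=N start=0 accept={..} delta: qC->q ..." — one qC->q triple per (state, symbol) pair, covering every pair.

states=2 start=0 accept={0} delta: 0a->0 0b->1 0c->1 1a->0 1b->1 1c->0

Grow the machine one transition at a time. Run the examples from 0; the earliest place one falls off (shortest prefix, ties alphabetical) gets sent to the lowest-numbered state that keeps every Accept/Reject pair distinguishable — a pair clashes when both reach the same state with identical unread suffix — and to a fresh state only if none does.
a: 0a undefined. 0a->0: ok.
b: 0b undefined. 0b->0: no, bba/abaab meet in 0. Open state 1: 0b->1.
c: 0c undefined. 0c->0: no, aacca/ac meet in 0. 0c->1: ok.
ba: 1a undefined. 1a->0: ok.
bb: 1b undefined. 1b->0: no, bba/cb meet in 0. 1b->1: ok.
bc: 1c undefined. 1c->0: ok.
All examples now run through 2 states with every (state, symbol) defined. Accept strings end in {0}, Reject strings end in {1}; accept={0}.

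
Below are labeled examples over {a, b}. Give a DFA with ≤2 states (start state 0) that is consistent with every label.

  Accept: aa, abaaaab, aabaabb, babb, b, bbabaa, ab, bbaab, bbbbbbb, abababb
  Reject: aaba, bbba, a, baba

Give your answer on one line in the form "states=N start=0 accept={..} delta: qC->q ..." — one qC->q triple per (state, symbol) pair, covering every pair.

Grow the machine one transition at a time. Run the examples from 0; the earliest place one falls off (shortest prefix, ties alphabetical) gets sent to the lowest-numbered state that keeps every Accept/Reject pair distinguishable — a pair clashes when both reach the same state with identical unread suffix — and to a fresh state only if none does.
a: 0a undefined. 0a->0: no, aa/a meet in 0. Open state 1: 0a->1.
b: 0b undefined. 0b->0: ok.
aa: 1a undefined. 1a->0: ok.
ab: 1b undefined. 1b->0: ok.
All examples now run through 2 states with every (state, symbol) defined. Accept strings end in {0}, Reject strings end in {1}; accept={0}.

states=2 start=0 accept={0} delta: 0a->1 0b->0 1a->0 1b->0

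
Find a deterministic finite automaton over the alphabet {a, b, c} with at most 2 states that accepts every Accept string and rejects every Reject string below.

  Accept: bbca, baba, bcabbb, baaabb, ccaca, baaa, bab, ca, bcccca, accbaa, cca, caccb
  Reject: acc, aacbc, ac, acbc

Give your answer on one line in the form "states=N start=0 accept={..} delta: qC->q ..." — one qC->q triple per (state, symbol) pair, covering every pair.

states=2 start=0 accept={0} delta: 0a->0 0b->0 0c->1 1a->0 1b->0 1c->1

Grow the machine one transition at a time. Run the examples from 0; the earliest place one falls off (shortest prefix, ties alphabetical) gets sent to the lowest-numbered state that keeps every Accept/Reject pair distinguishable — a pair clashes when both reach the same state with identical unread suffix — and to a fresh state only if none does.
a: 0a undefined. 0a->0: ok.
b: 0b undefined. 0b->0: ok.
c: 0c undefined. 0c->0: no, bbca/acc meet in 0. Open state 1: 0c->1.
ca: 1a undefined. 1a->0: ok.
cc: 1c undefined. 1c->0: no, bbca/acc meet in 0. 1c->1: ok.
acb: 1b undefined. 1b->0: ok.
All examples now run through 2 states with every (state, symbol) defined. Accept strings end in {0}, Reject strings end in {1}; accept={0}.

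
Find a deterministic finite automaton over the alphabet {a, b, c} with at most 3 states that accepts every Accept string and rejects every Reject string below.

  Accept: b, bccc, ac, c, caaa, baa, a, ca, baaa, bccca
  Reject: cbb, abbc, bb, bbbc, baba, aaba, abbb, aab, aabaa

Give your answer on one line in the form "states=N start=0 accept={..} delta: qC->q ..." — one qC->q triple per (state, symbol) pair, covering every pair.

states=3 start=0 accept={0,1} delta: 0a->1 0b->1 0c->0 1a->1 1b->2 1c->0 2a->2 2b->2 2c->2

Grow the machine one transition at a time. Run the examples from 0; the earliest place one falls off (shortest prefix, ties alphabetical) gets sent to the lowest-numbered state that keeps every Accept/Reject pair distinguishable — a pair clashes when both reach the same state with identical unread suffix — and to a fresh state only if none does.
a: 0a undefined. 0a->0: no, b/aab meet in 0 with "b" left. Open state 1: 0a->1.
b: 0b undefined. 0b->0: no, b/bb meet in 0. 0b->1: ok.
c: 0c undefined. 0c->0: ok.
aa: 1a undefined. 1a->0: no, b/aab meet in 1. 1a->1: ok.
ab: 1b undefined. 1b->0: no, b/baba meet in 1. 1b->1: no, b/cbb meet in 1. Open state 2: 1b->2.
ac: 1c undefined. 1c->0: ok.
abb: 2b undefined. 2b->0: no, b/abbb meet in 1. 2b->1: no, bccc/abbc meet in 0. 2b->2: ok.
aaba: 2a undefined. 2a->0: no, b/aabaa meet in 1. 2a->1: no, b/baba meet in 1. 2a->2: ok.
abbc: 2c undefined. 2c->0: no, bccc/abbc meet in 0. 2c->1: no, b/abbc meet in 1. 2c->2: ok.
All examples now run through 3 states with every (state, symbol) defined. Accept strings end in {0,1}, Reject strings end in {2}; accept={0,1}.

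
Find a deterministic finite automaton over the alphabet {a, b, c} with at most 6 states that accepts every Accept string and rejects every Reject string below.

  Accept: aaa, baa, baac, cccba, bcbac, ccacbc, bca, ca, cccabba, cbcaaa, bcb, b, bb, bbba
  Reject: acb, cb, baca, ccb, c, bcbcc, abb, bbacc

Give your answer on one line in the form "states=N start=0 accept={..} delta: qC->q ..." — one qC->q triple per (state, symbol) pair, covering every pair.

Fold the examples into a partial DFA from state 0: repeatedly fix the first undefined (state, symbol) met by the shortest-then-alphabetical prefix, trying targets in increasing order and rejecting any under which an Accept and a Reject string meet in one state with the same remainder; add a state when all current targets are rejected. Accepting states are where Accept strings end.
a: 0a undefined. 0a->0: no, bb/abb meet in 0 with "bb" left. Open state 1: 0a->1.
b: 0b undefined. 0b->0: no, bcb/cb meet in 0 with "cb" left. 0b->1: no, bcb/acb meet in 1 with "cb" left. Open state 2: 0b->2.
c: 0c undefined. 0c->0: no, b/cb meet in 2. 0c->1: ok.
aa: 1a undefined. 1a->0: no, aaa/c meet in 1. 1a->1: no, aaa/c meet in 1. 1a->2: ok.
ab: 1b undefined. 1b->0: no, ca/abb meet in 2. 1b->1: ok.
ac: 1c undefined. 1c->0: no, cccba/acb meet in 2. 1c->1: ok.
ba: 2a undefined. 2a->0: no, baa/acb meet in 1. 2a->1: no, aaa/acb meet in 1. 2a->2: no, bca/baca meet in 2 with "ca" left. Open state 3: 2a->3.
bb: 2b undefined. 2b->0: ok.
bc: 2c undefined. 2c->0: no, bca/acb meet in 1. 2c->1: no, bcbac/acb meet in 1. 2c->2: no, bcbac/acb meet in 1. 2c->3: ok.
baa: 3a undefined. 3a->0: no, baac/acb meet in 1. 3a->1: no, baa/acb meet in 1. 3a->2: ok.
bac: 3c undefined. 3c->0: ok.
bcb: 3b undefined. 3b->0: no, bcbac/acb meet in 1. 3b->1: no, ccacbc/acb meet in 1. 3b->2: no, bcbac/bcbcc meet in 0. 3b->3: ok.
All examples now run through 4 states with every (state, symbol) defined. Accept strings end in {0,2,3}, Reject strings end in {1}; accept={0,2,3}.

states=4 start=0 accept={0,2,3} delta: 0a->1 0b->2 0c->1 1a->2 1b->1 1c->1 2a->3 2b->0 2c->3 3a->2 3b->3 3c->0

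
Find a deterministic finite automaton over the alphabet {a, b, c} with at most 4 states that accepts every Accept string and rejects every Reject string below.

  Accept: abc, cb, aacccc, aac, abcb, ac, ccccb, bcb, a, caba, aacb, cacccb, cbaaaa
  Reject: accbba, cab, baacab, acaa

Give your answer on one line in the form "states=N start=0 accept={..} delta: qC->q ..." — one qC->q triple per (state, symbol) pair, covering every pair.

State merging on the prefix tree: take the shortest (then alphabetical) example prefix whose next move is undefined and point that move at state 0, else 1, else 2, ...; a target is out if some Accept/Reject pair would then sit in one state with the same input left (inseparable). If every existing state is out, open a new one.
a: 0a undefined. 0a->0: ok.
b: 0b undefined. 0b->0: ok.
c: 0c undefined. 0c->0: no, abc/accbba meet in 0. Open state 1: 0c->1.
ca: 1a undefined. 1a->0: no, a/cab meet in 0. 1a->1: no, abc/acaa meet in 1. Open state 2: 1a->2.
cb: 1b undefined. 1b->0: ok.
cc: 1c undefined. 1c->0: no, cb/accbba meet in 0. 1c->1: no, cb/accbba meet in 0. 1c->2: ok.
cab: 2b undefined. 2b->0: no, cb/accbba meet in 0. 2b->1: no, abc/cab meet in 1. 2b->2: no, caba/accbba meet in 2 with "a" left. Open state 3: 2b->3.
cac: 2c undefined. 2c->0: no, cacccb/cab meet in 3. 2c->1: no, ccccb/cab meet in 3. 2c->2: no, ccccb/cab meet in 3. 2c->3: ok.
acaa: 2a undefined. 2a->0: no, cb/acaa meet in 0. 2a->1: no, abc/acaa meet in 1. 2a->2: ok.
caba: 3a undefined. 3a->0: ok.
cacc: 3c undefined. 3c->0: ok.
accbb: 3b undefined. 3b->0: no, cb/accbba meet in 0. 3b->1: ok.
All examples now run through 4 states with every (state, symbol) defined. Accept strings end in {0,1}, Reject strings end in {2,3}; accept={0,1}.

states=4 start=0 accept={0,1} delta: 0a->0 0b->0 0c->1 1a->2 1b->0 1c->2 2a->2 2b->3 2c->3 3a->0 3b->1 3c->0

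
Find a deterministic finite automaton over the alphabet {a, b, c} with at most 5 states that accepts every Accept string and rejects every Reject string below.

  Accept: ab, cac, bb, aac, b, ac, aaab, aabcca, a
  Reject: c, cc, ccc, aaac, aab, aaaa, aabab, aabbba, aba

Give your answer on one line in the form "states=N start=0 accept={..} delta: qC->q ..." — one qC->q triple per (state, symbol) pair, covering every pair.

Fold the examples into a partial DFA from state 0: repeatedly fix the first undefined (state, symbol) met by the shortest-then-alphabetical prefix, trying targets in increasing order and rejecting any under which an Accept and a Reject string meet in one state with the same remainder; add a state when all current targets are rejected. Accepting states are where Accept strings end.
a: 0a undefined. 0a->0: no, ab/aab meet in 0 with "b" left. Open state 1: 0a->1.
b: 0b undefined. 0b->0: ok.
c: 0c undefined. 0c->0: no, bb/c meet in 0. 0c->1: no, ac/cc meet in 1 with "c" left. Open state 2: 0c->2.
aa: 1a undefined. 1a->0: no, ab/aabab meet in 1 with "b" left. 1a->1: no, ab/aab meet in 1 with "b" left. 1a->2: no, cac/aaac meet in 2 with "ac" left. Open state 3: 1a->3.
ab: 1b undefined. 1b->0: no, a/aba meet in 1. 1b->1: ok.
ac: 1c undefined. 1c->0: ok.
ca: 2a undefined. 2a->0: no, cac/c meet in 2. 2a->1: ok.
cc: 2c undefined. 2c->0: no, cac/cc meet in 0. 2c->1: no, ab/cc meet in 1. 2c->2: ok.
aaa: 3a undefined. 3a->0: no, ab/aaaa meet in 1. 3a->1: no, cac/aaac meet in 0. 3a->2: no, ab/aaaa meet in 1. 3a->3: no, aac/aaac meet in 3 with "c" left. Open state 4: 3a->4.
aab: 3b undefined. 3b->0: no, ab/aabab meet in 1. 3b->1: no, ab/aab meet in 1. 3b->2: no, ab/aabab meet in 1. 3b->3: no, aaab/aabab meet in 4 with "b" left. 3b->4: ok.
aac: 3c undefined. 3c->0: ok.
aaaa: 4a undefined. 4a->0: no, cac/aaaa meet in 0. 4a->1: no, ab/aaaa meet in 1. 4a->2: ok.
aaab: 4b undefined. 4b->0: no, ab/aabbba meet in 1. 4b->1: ok.
aaac: 4c undefined. 4c->0: no, cac/aaac meet in 0. 4c->1: no, ab/aaac meet in 1. 4c->2: ok.
aabab: 2b undefined. 2b->0: no, cac/aabab meet in 0. 2b->1: no, ab/aabab meet in 1. 2b->2: ok.
All examples now run through 5 states with every (state, symbol) defined. Accept strings end in {0,1}, Reject strings end in {2,3,4}; accept={0,1}.

states=5 start=0 accept={0,1} delta: 0a->1 0b->0 0c->2 1a->3 1b->1 1c->0 2a->1 2b->2 2c->2 3a->4 3b->4 3c->0 4a->2 4b->1 4c->2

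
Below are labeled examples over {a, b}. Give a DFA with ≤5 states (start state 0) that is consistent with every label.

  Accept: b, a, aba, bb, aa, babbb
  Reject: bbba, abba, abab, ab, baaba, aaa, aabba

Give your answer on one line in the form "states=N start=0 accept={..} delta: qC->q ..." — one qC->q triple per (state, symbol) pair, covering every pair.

State merging on the prefix tree: take the shortest (then alphabetical) example prefix whose next move is undefined and point that move at state 0, else 1, else 2, ...; a target is out if some Accept/Reject pair would then sit in one state with the same input left (inseparable). If every existing state is out, open a new one.
a: 0a undefined. 0a->0: no, b/ab meet in 0 with "b" left. Open state 1: 0a->1.
b: 0b undefined. 0b->0: no, a/bbba meet in 1. 0b->1: no, bb/ab meet in 1 with "b" left. Open state 2: 0b->2.
aa: 1a undefined. 1a->0: no, a/aaa meet in 1. 1a->1: no, a/aaa meet in 1. 1a->2: ok.
ab: 1b undefined. 1b->0: ok.
ba: 2a undefined. 2a->0: no, a/baaba meet in 1. 2a->1: no, a/abba meet in 1. 2a->2: no, b/abba meet in 2. Open state 3: 2a->3.
bb: 2b undefined. 2b->0: no, bb/abab meet in 0. 2b->1: no, a/bbba meet in 1. 2b->2: ok.
baa: 3a undefined. 3a->0: ok.
bab: 3b undefined. 3b->0: ok.
All examples now run through 4 states with every (state, symbol) defined. Accept strings end in {1,2}, Reject strings end in {0,3}; accept={1,2}.

states=4 start=0 accept={1,2} delta: 0a->1 0b->2 1a->2 1b->0 2a->3 2b->2 3a->0 3b->0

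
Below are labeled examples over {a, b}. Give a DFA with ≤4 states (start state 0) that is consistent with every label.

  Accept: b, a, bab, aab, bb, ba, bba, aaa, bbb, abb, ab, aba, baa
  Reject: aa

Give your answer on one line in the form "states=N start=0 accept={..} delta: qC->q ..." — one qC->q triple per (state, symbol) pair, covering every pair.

State merging on the prefix tree: take the shortest (then alphabetical) example prefix whose next move is undefined and point that move at state 0, else 1, else 2, ...; a target is out if some Accept/Reject pair would then sit in one state with the same input left (inseparable). If every existing state is out, open a new one.
a: 0a undefined. 0a->0: no, a/aa meet in 0. Open state 1: 0a->1.
b: 0b undefined. 0b->0: no, baa/aa meet in 1 with "a" left. 0b->1: no, ba/aa meet in 1 with "a" left. Open state 2: 0b->2.
aa: 1a undefined. 1a->0: ok.
ab: 1b undefined. 1b->0: no, ab/aa meet in 0. 1b->1: no, aba/aa meet in 0. 1b->2: ok.
ba: 2a undefined. 2a->0: no, ba/aa meet in 0. 2a->1: no, baa/aa meet in 0. 2a->2: ok.
bb: 2b undefined. 2b->0: no, bab/aa meet in 0. 2b->1: no, bba/aa meet in 0. 2b->2: ok.
All examples now run through 3 states with every (state, symbol) defined. Accept strings end in {1,2}, Reject strings end in {0}; accept={1,2}.

states=3 start=0 accept={1,2} delta: 0a->1 0b->2 1a->0 1b->2 2a->2 2b->2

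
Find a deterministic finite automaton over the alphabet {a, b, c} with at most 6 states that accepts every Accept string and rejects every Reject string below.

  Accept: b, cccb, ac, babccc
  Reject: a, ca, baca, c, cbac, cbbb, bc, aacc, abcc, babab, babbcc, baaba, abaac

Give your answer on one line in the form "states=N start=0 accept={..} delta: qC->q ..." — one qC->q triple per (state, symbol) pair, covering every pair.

State merging on the prefix tree: take the shortest (then alphabetical) example prefix whose next move is undefined and point that move at state 0, else 1, else 2, ...; a target is out if some Accept/Reject pair would then sit in one state with the same input left (inseparable). If every existing state is out, open a new one.
a: 0a undefined. 0a->0: no, ac/c meet in 0 with "c" left. Open state 1: 0a->1.
b: 0b undefined. 0b->0: ok.
c: 0c undefined. 0c->0: no, b/c meet in 0. 0c->1: ok.
aa: 1a undefined. 1a->0: no, b/ca meet in 0. 1a->1: ok.
ab: 1b undefined. 1b->0: no, b/cbbb meet in 0. 1b->1: no, ac/cbac meet in 1 with "c" left. Open state 2: 1b->2.
ac: 1c undefined. 1c->0: ok.
aba: 2a undefined. 2a->0: no, b/babab meet in 0. 2a->1: no, b/cbac meet in 0. 2a->2: no, cccb/baaba meet in 2. Open state 3: 2a->3.
abc: 2c undefined. 2c->0: ok.
cbb: 2b undefined. 2b->0: no, b/cbbb meet in 0. 2b->1: no, cccb/cbbb meet in 2. 2b->2: no, cccb/cbbb meet in 2. 2b->3: ok.
abaa: 3a undefined. 3a->0: ok.
cbac: 3c undefined. 3c->0: no, b/cbac meet in 0. 3c->1: no, b/babbcc meet in 0. 3c->2: no, b/babbcc meet in 0. 3c->3: ok.
cbbb: 3b undefined. 3b->0: no, b/cbbb meet in 0. 3b->1: ok.
All examples now run through 4 states with every (state, symbol) defined. Accept strings end in {0,2}, Reject strings end in {1,3}; accept={0,2}.

states=4 start=0 accept={0,2} delta: 0a->1 0b->0 0c->1 1a->1 1b->2 1c->0 2a->3 2b->3 2c->0 3a->0 3b->1 3c->3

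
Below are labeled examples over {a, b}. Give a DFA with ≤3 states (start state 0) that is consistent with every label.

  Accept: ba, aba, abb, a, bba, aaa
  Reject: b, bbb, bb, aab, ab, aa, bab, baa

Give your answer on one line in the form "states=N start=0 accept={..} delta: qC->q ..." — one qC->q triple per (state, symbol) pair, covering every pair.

Fold the examples into a partial DFA from state 0: repeatedly fix the first undefined (state, symbol) met by the shortest-then-alphabetical prefix, trying targets in increasing order and rejecting any under which an Accept and a Reject string meet in one state with the same remainder; add a state when all current targets are rejected. Accepting states are where Accept strings end.
a: 0a undefined. 0a->0: no, abb/bb meet in 0 with "bb" left. Open state 1: 0a->1.
b: 0b undefined. 0b->0: ok.
aa: 1a undefined. 1a->0: ok.
ab: 1b undefined. 1b->0: no, abb/b meet in 0. 1b->1: no, ba/ab meet in 1. Open state 2: 1b->2.
aba: 2a undefined. 2a->0: no, aba/b meet in 0. 2a->1: ok.
abb: 2b undefined. 2b->0: no, abb/b meet in 0. 2b->1: ok.
All examples now run through 3 states with every (state, symbol) defined. Accept strings end in {1}, Reject strings end in {0,2}; accept={1}.

states=3 start=0 accept={1} delta: 0a->1 0b->0 1a->0 1b->2 2a->1 2b->1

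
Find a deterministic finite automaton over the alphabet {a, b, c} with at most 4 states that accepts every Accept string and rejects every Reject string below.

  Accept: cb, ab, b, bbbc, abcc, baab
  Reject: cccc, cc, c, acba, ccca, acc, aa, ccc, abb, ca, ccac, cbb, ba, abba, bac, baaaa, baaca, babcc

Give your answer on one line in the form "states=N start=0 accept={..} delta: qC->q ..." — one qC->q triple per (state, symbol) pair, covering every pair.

Grow the machine one transition at a time. Run the examples from 0; the earliest place one falls off (shortest prefix, ties alphabetical) gets sent to the lowest-numbered state that keeps every Accept/Reject pair distinguishable — a pair clashes when both reach the same state with identical unread suffix — and to a fresh state only if none does.
a: 0a undefined. 0a->0: ok.
b: 0b undefined. 0b->0: no, ab/aa meet in 0. Open state 1: 0b->1.
c: 0c undefined. 0c->0: ok.
ba: 1a undefined. 1a->0: no, abcc/babcc meet in 1 with "cc" left. 1a->1: no, cb/acba meet in 1. Open state 2: 1a->2.
bb: 1b undefined. 1b->0: ok.
abc: 1c undefined. 1c->0: no, bbbc/cccc meet in 0. 1c->1: ok.
baa: 2a undefined. 2a->0: ok.
bab: 2b undefined. 2b->0: ok.
bac: 2c undefined. 2c->0: ok.
All examples now run through 3 states with every (state, symbol) defined. Accept strings end in {1}, Reject strings end in {0,2}; accept={1}.

states=3 start=0 accept={1} delta: 0a->0 0b->1 0c->0 1a->2 1b->0 1c->1 2a->0 2b->0 2c->0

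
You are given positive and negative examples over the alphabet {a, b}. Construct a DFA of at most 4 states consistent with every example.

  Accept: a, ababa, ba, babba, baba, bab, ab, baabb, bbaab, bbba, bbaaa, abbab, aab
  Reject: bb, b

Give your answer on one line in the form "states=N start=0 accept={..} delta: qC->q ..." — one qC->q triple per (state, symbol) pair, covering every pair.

Fold the examples into a partial DFA from state 0: repeatedly fix the first undefined (state, symbol) met by the shortest-then-alphabetical prefix, trying targets in increasing order and rejecting any under which an Accept and a Reject string meet in one state with the same remainder; add a state when all current targets are rejected. Accepting states are where Accept strings end.
a: 0a undefined. 0a->0: no, ab/b meet in 0 with "b" left. Open state 1: 0a->1.
b: 0b undefined. 0b->0: ok.
aa: 1a undefined. 1a->0: no, baabb/bb meet in 0. 1a->1: ok.
ab: 1b undefined. 1b->0: no, bab/bb meet in 0. 1b->1: ok.
All examples now run through 2 states with every (state, symbol) defined. Accept strings end in {1}, Reject strings end in {0}; accept={1}.

states=2 start=0 accept={1} delta: 0a->1 0b->0 1a->1 1b->1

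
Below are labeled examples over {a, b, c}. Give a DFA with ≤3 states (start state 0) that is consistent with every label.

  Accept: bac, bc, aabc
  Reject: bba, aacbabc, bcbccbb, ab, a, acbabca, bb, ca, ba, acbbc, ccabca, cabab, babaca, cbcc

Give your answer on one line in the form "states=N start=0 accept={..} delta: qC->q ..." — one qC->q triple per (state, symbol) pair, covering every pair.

states=3 start=0 accept={1} delta: 0a->0 0b->0 0c->1 1a->0 1b->2 1c->0 2a->2 2b->1 2c->1

State merging on the prefix tree: take the shortest (then alphabetical) example prefix whose next move is undefined and point that move at state 0, else 1, else 2, ...; a target is out if some Accept/Reject pair would then sit in one state with the same input left (inseparable). If every existing state is out, open a new one.
a: 0a undefined. 0a->0: ok.
b: 0b undefined. 0b->0: ok.
c: 0c undefined. 0c->0: no, bac/bba meet in 0. Open state 1: 0c->1.
ca: 1a undefined. 1a->0: ok.
cb: 1b undefined. 1b->0: no, bac/aacbabc meet in 1. 1b->1: no, bac/aacbabc meet in 1. Open state 2: 1b->2.
cc: 1c undefined. 1c->0: ok.
cbc: 2c undefined. 2c->0: no, bac/cbcc meet in 1. 2c->1: ok.
acba: 2a undefined. 2a->0: no, bac/aacbabc meet in 1. 2a->1: no, bac/aacbabc meet in 1. 2a->2: ok.
acbb: 2b undefined. 2b->0: no, bac/aacbabc meet in 1. 2b->1: ok.
All examples now run through 3 states with every (state, symbol) defined. Accept strings end in {1}, Reject strings end in {0}; accept={1}.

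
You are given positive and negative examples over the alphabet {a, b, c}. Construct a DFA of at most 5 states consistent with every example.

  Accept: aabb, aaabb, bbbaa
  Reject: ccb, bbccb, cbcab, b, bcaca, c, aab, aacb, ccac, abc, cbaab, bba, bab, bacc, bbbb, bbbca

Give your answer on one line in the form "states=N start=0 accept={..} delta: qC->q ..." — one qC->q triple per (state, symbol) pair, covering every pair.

states=4 start=0 accept={2,3} delta: 0a->0 0b->1 0c->0 1a->0 1b->2 1c->0 2a->0 2b->3 2c->0 3a->3 3b->0 3c->0

Grow the machine one transition at a time. Run the examples from 0; the earliest place one falls off (shortest prefix, ties alphabetical) gets sent to the lowest-numbered state that keeps every Accept/Reject pair distinguishable — a pair clashes when both reach the same state with identical unread suffix — and to a fresh state only if none does.
a: 0a undefined. 0a->0: ok.
b: 0b undefined. 0b->0: no, aabb/b meet in 0. Open state 1: 0b->1.
c: 0c undefined. 0c->0: ok.
ba: 1a undefined. 1a->0: ok.
bb: 1b undefined. 1b->0: no, aabb/c meet in 0. 1b->1: no, aabb/ccb meet in 1. Open state 2: 1b->2.
bc: 1c undefined. 1c->0: ok.
bba: 2a undefined. 2a->0: ok.
bbb: 2b undefined. 2b->0: no, bbbaa/bcaca meet in 0. 2b->1: no, aabb/bbbb meet in 2. 2b->2: no, aabb/bbbb meet in 2. Open state 3: 2b->3.
bbc: 2c undefined. 2c->0: ok.
bbba: 3a undefined. 3a->0: no, bbbaa/bcaca meet in 0. 3a->1: no, bbbaa/bcaca meet in 0. 3a->2: no, bbbaa/bcaca meet in 0. 3a->3: ok.
bbbb: 3b undefined. 3b->0: ok.
bbbc: 3c undefined. 3c->0: ok.
All examples now run through 4 states with every (state, symbol) defined. Accept strings end in {2,3}, Reject strings end in {0,1}; accept={2,3}.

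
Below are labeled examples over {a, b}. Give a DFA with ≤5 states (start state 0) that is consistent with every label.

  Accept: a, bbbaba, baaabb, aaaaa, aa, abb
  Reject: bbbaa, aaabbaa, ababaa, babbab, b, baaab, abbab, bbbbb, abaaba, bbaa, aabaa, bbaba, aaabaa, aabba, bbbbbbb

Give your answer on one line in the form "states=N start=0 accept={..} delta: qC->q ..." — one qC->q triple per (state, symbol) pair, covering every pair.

states=5 start=0 accept={0,2} delta: 0a->0 0b->1 1a->2 1b->2 2a->3 2b->1 3a->3 3b->4 4a->1 4b->0

Fold the examples into a partial DFA from state 0: repeatedly fix the first undefined (state, symbol) met by the shortest-then-alphabetical prefix, trying targets in increasing order and rejecting any under which an Accept and a Reject string meet in one state with the same remainder; add a state when all current targets are rejected. Accepting states are where Accept strings end.
a: 0a undefined. 0a->0: ok.
b: 0b undefined. 0b->0: no, a/bbbaa meet in 0. Open state 1: 0b->1.
ba: 1a undefined. 1a->0: no, a/ababaa meet in 0. 1a->1: no, abb/baaab meet in 1 with "b" left. Open state 2: 1a->2.
bb: 1b undefined. 1b->0: no, a/aaabbaa meet in 0. 1b->1: no, bbbaba/bbaba meet in 2 with "ba" left. 1b->2: ok.
baa: 2a undefined. 2a->0: no, a/aaabbaa meet in 0. 2a->1: no, abb/aaabbaa meet in 2. 2a->2: no, abb/aaabbaa meet in 2. Open state 3: 2a->3.
bab: 2b undefined. 2b->0: no, a/bbbaa meet in 0. 2b->1: ok.
baaa: 3a undefined. 3a->0: no, a/aaabbaa meet in 0. 3a->1: no, bbbaba/baaab meet in 2. 3a->2: no, bbbaba/aaabbaa meet in 2. 3a->3: ok.
bbab: 3b undefined. 3b->0: no, a/babbab meet in 0. 3b->1: no, bbbaba/abaaba meet in 2. 3b->2: no, bbbaba/babbab meet in 2. 3b->3: no, baaabb/bbbaa meet in 3. Open state 4: 3b->4.
bbaba: 4a undefined. 4a->0: no, a/abaaba meet in 0. 4a->1: ok.
baaabb: 4b undefined. 4b->0: ok.
All examples now run through 5 states with every (state, symbol) defined. Accept strings end in {0,2}, Reject strings end in {1,3,4}; accept={0,2}.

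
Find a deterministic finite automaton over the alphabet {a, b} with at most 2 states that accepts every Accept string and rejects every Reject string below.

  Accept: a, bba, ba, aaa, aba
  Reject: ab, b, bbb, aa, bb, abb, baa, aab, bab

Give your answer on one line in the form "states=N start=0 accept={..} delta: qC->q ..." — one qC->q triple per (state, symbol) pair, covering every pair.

State merging on the prefix tree: take the shortest (then alphabetical) example prefix whose next move is undefined and point that move at state 0, else 1, else 2, ...; a target is out if some Accept/Reject pair would then sit in one state with the same input left (inseparable). If every existing state is out, open a new one.
a: 0a undefined. 0a->0: no, a/aa meet in 0. Open state 1: 0a->1.
b: 0b undefined. 0b->0: ok.
aa: 1a undefined. 1a->0: ok.
ab: 1b undefined. 1b->0: ok.
All examples now run through 2 states with every (state, symbol) defined. Accept strings end in {1}, Reject strings end in {0}; accept={1}.

states=2 start=0 accept={1} delta: 0a->1 0b->0 1a->0 1b->0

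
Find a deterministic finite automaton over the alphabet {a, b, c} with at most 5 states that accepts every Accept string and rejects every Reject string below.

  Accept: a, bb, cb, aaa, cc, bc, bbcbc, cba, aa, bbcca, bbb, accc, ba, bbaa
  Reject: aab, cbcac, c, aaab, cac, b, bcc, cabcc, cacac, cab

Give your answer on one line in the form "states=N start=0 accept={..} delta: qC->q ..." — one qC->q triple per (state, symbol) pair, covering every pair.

states=4 start=0 accept={0,3} delta: 0a->0 0b->1 0c->2 1a->0 1b->3 1c->0 2a->0 2b->0 2c->3 3a->0 3b->0 3c->0

Grow the machine one transition at a time. Run the examples from 0; the earliest place one falls off (shortest prefix, ties alphabetical) gets sent to the lowest-numbered state that keeps every Accept/Reject pair distinguishable — a pair clashes when both reach the same state with identical unread suffix — and to a fresh state only if none does.
a: 0a undefined. 0a->0: ok.
b: 0b undefined. 0b->0: no, a/aab meet in 0. Open state 1: 0b->1.
c: 0c undefined. 0c->0: no, a/c meet in 0. 0c->1: no, accc/bcc meet in 1 with "cc" left. Open state 2: 0c->2.
ba: 1a undefined. 1a->0: ok.
bb: 1b undefined. 1b->0: no, bbb/aab meet in 1. 1b->1: no, bb/aab meet in 1. 1b->2: no, bb/c meet in 2. Open state 3: 1b->3.
bc: 1c undefined. 1c->0: ok.
ca: 2a undefined. 2a->0: ok.
cb: 2b undefined. 2b->0: ok.
cc: 2c undefined. 2c->0: no, accc/cbcac meet in 2. 2c->1: no, cc/aab meet in 1. 2c->2: no, cc/cbcac meet in 2. 2c->3: ok.
bba: 3a undefined. 3a->0: ok.
bbb: 3b undefined. 3b->0: ok.
bbc: 3c undefined. 3c->0: ok.
All examples now run through 4 states with every (state, symbol) defined. Accept strings end in {0,3}, Reject strings end in {1,2}; accept={0,3}.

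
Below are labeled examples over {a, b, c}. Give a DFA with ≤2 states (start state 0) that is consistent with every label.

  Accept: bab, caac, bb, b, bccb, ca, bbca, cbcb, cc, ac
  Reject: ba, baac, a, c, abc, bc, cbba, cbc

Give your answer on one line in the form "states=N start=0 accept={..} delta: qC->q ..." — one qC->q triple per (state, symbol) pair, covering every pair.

states=2 start=0 accept={0} delta: 0a->1 0b->0 0c->1 1a->0 1b->0 1c->0

Fold the examples into a partial DFA from state 0: repeatedly fix the first undefined (state, symbol) met by the shortest-then-alphabetical prefix, trying targets in increasing order and rejecting any under which an Accept and a Reject string meet in one state with the same remainder; add a state when all current targets are rejected. Accepting states are where Accept strings end.
a: 0a undefined. 0a->0: no, ac/c meet in 0 with "c" left. Open state 1: 0a->1.
b: 0b undefined. 0b->0: ok.
c: 0c undefined. 0c->0: no, caac/baac meet in 1 with "ac" left. 0c->1: ok.
ab: 1b undefined. 1b->0: ok.
ac: 1c undefined. 1c->0: ok.
ca: 1a undefined. 1a->0: ok.
All examples now run through 2 states with every (state, symbol) defined. Accept strings end in {0}, Reject strings end in {1}; accept={0}.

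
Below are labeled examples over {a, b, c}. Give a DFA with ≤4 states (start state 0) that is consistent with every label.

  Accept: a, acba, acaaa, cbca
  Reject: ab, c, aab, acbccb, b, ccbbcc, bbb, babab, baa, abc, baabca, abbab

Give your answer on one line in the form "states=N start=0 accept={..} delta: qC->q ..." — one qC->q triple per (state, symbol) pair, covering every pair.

states=4 start=0 accept={0,2} delta: 0a->0 0b->1 0c->1 1a->2 1b->0 1c->3 2a->3 2b->0 2c->1 3a->0 3b->3 3c->2

Grow the machine one transition at a time. Run the examples from 0; the earliest place one falls off (shortest prefix, ties alphabetical) gets sent to the lowest-numbered state that keeps every Accept/Reject pair distinguishable — a pair clashes when both reach the same state with identical unread suffix — and to a fresh state only if none does.
a: 0a undefined. 0a->0: ok.
b: 0b undefined. 0b->0: no, a/ab meet in 0. Open state 1: 0b->1.
c: 0c undefined. 0c->0: no, a/c meet in 0. 0c->1: ok.
ba: 1a undefined. 1a->0: no, a/baa meet in 0. 1a->1: no, acaaa/ab meet in 1. Open state 2: 1a->2.
bb: 1b undefined. 1b->0: ok.
cc: 1c undefined. 1c->0: no, a/ccbbcc meet in 0. 1c->1: no, a/acbccb meet in 0. 1c->2: no, cbca/abc meet in 2. Open state 3: 1c->3.
baa: 2a undefined. 2a->0: no, a/baa meet in 0. 2a->1: no, acaaa/baabca meet in 2. 2a->2: no, acaaa/baa meet in 2. 2a->3: ok.
bab: 2b undefined. 2b->0: ok.
ccb: 3b undefined. 3b->0: no, a/acbccb meet in 0. 3b->1: no, acaaa/baabca meet in 3 with "a" left. 3b->2: no, cbca/acbccb meet in 2. 3b->3: ok.
acaaa: 3a undefined. 3a->0: ok.
baabc: 3c undefined. 3c->0: no, a/baabca meet in 0. 3c->1: no, cbca/baabca meet in 2. 3c->2: ok.
ccbbcc: 2c undefined. 2c->0: no, a/ccbbcc meet in 0. 2c->1: ok.
All examples now run through 4 states with every (state, symbol) defined. Accept strings end in {0,2}, Reject strings end in {1,3}; accept={0,2}.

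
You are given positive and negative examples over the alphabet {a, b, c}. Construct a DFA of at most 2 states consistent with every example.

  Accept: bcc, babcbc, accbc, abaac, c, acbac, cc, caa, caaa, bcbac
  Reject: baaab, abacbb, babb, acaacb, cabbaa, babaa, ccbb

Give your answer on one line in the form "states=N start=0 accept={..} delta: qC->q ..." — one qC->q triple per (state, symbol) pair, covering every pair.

Fold the examples into a partial DFA from state 0: repeatedly fix the first undefined (state, symbol) met by the shortest-then-alphabetical prefix, trying targets in increasing order and rejecting any under which an Accept and a Reject string meet in one state with the same remainder; add a state when all current targets are rejected. Accepting states are where Accept strings end.
a: 0a undefined. 0a->0: ok.
b: 0b undefined. 0b->0: ok.
c: 0c undefined. 0c->0: no, bcc/baaab meet in 0. Open state 1: 0c->1.
ca: 1a undefined. 1a->0: no, caa/baaab meet in 0. 1a->1: ok.
cc: 1c undefined. 1c->0: no, bcc/baaab meet in 0. 1c->1: ok.
acb: 1b undefined. 1b->0: ok.
All examples now run through 2 states with every (state, symbol) defined. Accept strings end in {1}, Reject strings end in {0}; accept={1}.

states=2 start=0 accept={1} delta: 0a->0 0b->0 0c->1 1a->1 1b->0 1c->1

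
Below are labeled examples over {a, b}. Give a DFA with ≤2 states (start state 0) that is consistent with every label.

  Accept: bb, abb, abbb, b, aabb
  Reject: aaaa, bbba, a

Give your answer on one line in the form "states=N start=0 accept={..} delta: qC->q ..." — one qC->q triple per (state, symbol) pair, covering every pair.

states=2 start=0 accept={1} delta: 0a->0 0b->1 1a->0 1b->1

State merging on the prefix tree: take the shortest (then alphabetical) example prefix whose next move is undefined and point that move at state 0, else 1, else 2, ...; a target is out if some Accept/Reject pair would then sit in one state with the same input left (inseparable). If every existing state is out, open a new one.
a: 0a undefined. 0a->0: ok.
b: 0b undefined. 0b->0: no, bb/aaaa meet in 0. Open state 1: 0b->1.
bb: 1b undefined. 1b->0: no, bb/aaaa meet in 0. 1b->1: ok.
bbba: 1a undefined. 1a->0: ok.
All examples now run through 2 states with every (state, symbol) defined. Accept strings end in {1}, Reject strings end in {0}; accept={1}.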